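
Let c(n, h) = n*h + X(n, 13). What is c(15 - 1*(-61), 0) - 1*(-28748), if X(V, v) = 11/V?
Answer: 2184859/76 ≈ 28748.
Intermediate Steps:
c(n, h) = 11/n + h*n (c(n, h) = n*h + 11/n = h*n + 11/n = 11/n + h*n)
c(15 - 1*(-61), 0) - 1*(-28748) = (11/(15 - 1*(-61)) + 0*(15 - 1*(-61))) - 1*(-28748) = (11/(15 + 61) + 0*(15 + 61)) + 28748 = (11/76 + 0*76) + 28748 = (11*(1/76) + 0) + 28748 = (11/76 + 0) + 28748 = 11/76 + 28748 = 2184859/76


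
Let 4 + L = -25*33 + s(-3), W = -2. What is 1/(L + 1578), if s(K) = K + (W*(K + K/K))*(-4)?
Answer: 1/730 ≈ 0.0013699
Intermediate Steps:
s(K) = 8 + 9*K (s(K) = K - 2*(K + K/K)*(-4) = K - 2*(K + 1)*(-4) = K - 2*(1 + K)*(-4) = K + (-2 - 2*K)*(-4) = K + (8 + 8*K) = 8 + 9*K)
L = -848 (L = -4 + (-25*33 + (8 + 9*(-3))) = -4 + (-825 + (8 - 27)) = -4 + (-825 - 19) = -4 - 844 = -848)
1/(L + 1578) = 1/(-848 + 1578) = 1/730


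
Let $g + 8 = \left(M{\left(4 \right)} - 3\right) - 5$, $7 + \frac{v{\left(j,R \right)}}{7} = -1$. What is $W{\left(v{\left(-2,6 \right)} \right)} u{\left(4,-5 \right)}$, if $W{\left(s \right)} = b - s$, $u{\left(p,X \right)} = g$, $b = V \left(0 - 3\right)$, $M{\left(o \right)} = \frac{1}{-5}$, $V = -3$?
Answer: $-1053$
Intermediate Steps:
$v{\left(j,R \right)} = -56$ ($v{\left(j,R \right)} = -49 + 7 \left(-1\right) = -49 - 7 = -56$)
$M{\left(o \right)} = - \frac{1}{5}$
$b = 9$ ($b = - 3 \left(0 - 3\right) = \left(-3\right) \left(-3\right) = 9$)
$g = - \frac{81}{5}$ ($g = -8 - \frac{41}{5} = - \frac{81}{5} \approx -16.2$)
$u{\left(p,X \right)} = - \frac{81}{5}$
$W{\left(s \right)} = 9 - s$
$W{\left(v{\left(-2,6 \right)} \right)} u{\left(4,-5 \right)} = \left(9 - -56\right) \left(- \frac{81}{5}\right) = \left(9 + 56\right) \left(- \frac{81}{5}\right) = 65 \left(- \frac{81}{5}\right) = -1053$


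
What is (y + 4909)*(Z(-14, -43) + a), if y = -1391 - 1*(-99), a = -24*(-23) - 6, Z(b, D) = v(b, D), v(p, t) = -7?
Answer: 1949563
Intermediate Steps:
Z(b, D) = -7
a = 546 (a = 552 - 6 = 546)
y = -1292 (y = -1391 + 99 = -1292)
(y + 4909)*(Z(-14, -43) + a) = (-1292 + 4909)*(-7 + 546) = 3617*539 = 1949563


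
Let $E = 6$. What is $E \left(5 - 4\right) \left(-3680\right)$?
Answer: $-22080$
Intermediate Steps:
$E \left(5 - 4\right) \left(-3680\right) = 6 \left(5 - 4\right) \left(-3680\right) = 6 \cdot 1 \left(-3680\right) = 6 \left(-3680\right) = -22080$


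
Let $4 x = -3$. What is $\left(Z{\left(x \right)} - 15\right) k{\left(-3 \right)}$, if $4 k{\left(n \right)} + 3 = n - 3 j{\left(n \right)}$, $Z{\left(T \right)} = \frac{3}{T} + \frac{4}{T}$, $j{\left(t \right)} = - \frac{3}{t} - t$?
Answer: $\frac{219}{2} \approx 109.5$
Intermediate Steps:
$x = - \frac{3}{4}$ ($x = \frac{1}{4} \left(-3\right) = - \frac{3}{4} \approx -0.75$)
$j{\left(t \right)} = - t - \frac{3}{t}$
$Z{\left(T \right)} = \frac{7}{T}$
$k{\left(n \right)} = - \frac{3}{4} + n + \frac{9}{4 n}$ ($k{\left(n \right)} = - \frac{3}{4} + \frac{n - 3 \left(- n - \frac{3}{n}\right)}{4} = - \frac{3}{4} + \frac{n + \left(3 n + \frac{9}{n}\right)}{4} = - \frac{3}{4} + \frac{4 n + \frac{9}{n}}{4} = - \frac{3}{4} + \left(n + \frac{9}{4 n}\right) = - \frac{3}{4} + n + \frac{9}{4 n}$)
$\left(Z{\left(x \right)} - 15\right) k{\left(-3 \right)} = \left(\frac{7}{- \frac{3}{4}} - 15\right) \left(- \frac{3}{4} - 3 + \frac{9}{4 \left(-3\right)}\right) = \left(7 \left(- \frac{4}{3}\right) - 15\right) \left(- \frac{3}{4} - 3 + \frac{9}{4} \left(- \frac{1}{3}\right)\right) = \left(- \frac{28}{3} - 15\right) \left(- \frac{3}{4} - 3 - \frac{3}{4}\right) = \left(- \frac{73}{3}\right) \left(- \frac{9}{2}\right) = \frac{219}{2}$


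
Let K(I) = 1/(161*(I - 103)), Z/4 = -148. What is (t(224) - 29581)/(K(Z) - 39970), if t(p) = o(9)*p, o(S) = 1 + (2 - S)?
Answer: 3460352875/4472443151 ≈ 0.77371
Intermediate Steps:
Z = -592 (Z = 4*(-148) = -592)
o(S) = 3 - S
K(I) = 1/(-16583 + 161*I) (K(I) = 1/(161*(-103 + I)) = 1/(-16583 + 161*I))
t(p) = -6*p (t(p) = (3 - 1*9)*p = (3 - 9)*p = -6*p)
(t(224) - 29581)/(K(Z) - 39970) = (-6*224 - 29581)/(1/(161*(-103 - 592)) - 39970) = (-1344 - 29581)/((1/161)/(-695) - 39970) = -30925/((1/161)*(-1/695) - 39970) = -30925/(-1/111895 - 39970) = -30925/(-4472443151/111895) = -30925*(-111895/4472443151) = 3460352875/4472443151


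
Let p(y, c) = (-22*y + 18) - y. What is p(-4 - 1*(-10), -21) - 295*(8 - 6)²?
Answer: -1300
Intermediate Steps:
p(y, c) = 18 - 23*y (p(y, c) = (18 - 22*y) - y = 18 - 23*y)
p(-4 - 1*(-10), -21) - 295*(8 - 6)² = (18 - 23*(-4 - 1*(-10))) - 295*(8 - 6)² = (18 - 23*(-4 + 10)) - 295*2² = (18 - 23*6) - 295*4 = (18 - 138) - 1180 = -120 - 1180 = -1300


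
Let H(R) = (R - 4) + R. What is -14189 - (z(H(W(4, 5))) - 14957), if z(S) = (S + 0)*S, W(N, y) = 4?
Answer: 752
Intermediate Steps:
H(R) = -4 + 2*R (H(R) = (-4 + R) + R = -4 + 2*R)
z(S) = S² (z(S) = S*S = S²)
-14189 - (z(H(W(4, 5))) - 14957) = -14189 - ((-4 + 2*4)² - 14957) = -14189 - ((-4 + 8)² - 14957) = -14189 - (4² - 14957) = -14189 - (16 - 14957) = -14189 - 1*(-14941) = -14189 + 14941 = 752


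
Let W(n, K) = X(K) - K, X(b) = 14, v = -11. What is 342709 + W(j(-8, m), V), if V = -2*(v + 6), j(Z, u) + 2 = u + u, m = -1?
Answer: 342713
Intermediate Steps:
j(Z, u) = -2 + 2*u (j(Z, u) = -2 + (u + u) = -2 + 2*u)
V = 10 (V = -2*(-11 + 6) = -2*(-5) = 10)
W(n, K) = 14 - K
342709 + W(j(-8, m), V) = 342709 + (14 - 1*10) = 342709 + (14 - 10) = 342709 + 4 = 342713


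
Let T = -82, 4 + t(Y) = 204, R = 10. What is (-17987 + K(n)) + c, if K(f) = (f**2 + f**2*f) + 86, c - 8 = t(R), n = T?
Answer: -562337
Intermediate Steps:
t(Y) = 200 (t(Y) = -4 + 204 = 200)
n = -82
c = 208 (c = 8 + 200 = 208)
K(f) = 86 + f**2 + f**3 (K(f) = (f**2 + f**3) + 86 = 86 + f**2 + f**3)
(-17987 + K(n)) + c = (-17987 + (86 + (-82)**2 + (-82)**3)) + 208 = (-17987 + (86 + 6724 - 551368)) + 208 = (-17987 - 544558) + 208 = -562545 + 208 = -562337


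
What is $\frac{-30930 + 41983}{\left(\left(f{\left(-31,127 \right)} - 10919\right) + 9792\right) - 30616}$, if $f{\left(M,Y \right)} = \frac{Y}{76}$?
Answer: $- \frac{840028}{2412341} \approx -0.34822$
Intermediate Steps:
$f{\left(M,Y \right)} = \frac{Y}{76}$ ($f{\left(M,Y \right)} = Y \frac{1}{76} = \frac{Y}{76}$)
$\frac{-30930 + 41983}{\left(\left(f{\left(-31,127 \right)} - 10919\right) + 9792\right) - 30616} = \frac{-30930 + 41983}{\left(\left(\frac{1}{76} \cdot 127 - 10919\right) + 9792\right) - 30616} = \frac{11053}{\left(\left(\frac{127}{76} - 10919\right) + 9792\right) - 30616} = \frac{11053}{\left(- \frac{829717}{76} + 9792\right) - 30616} = \frac{11053}{- \frac{85525}{76} - 30616} = \frac{11053}{- \frac{2412341}{76}} = 11053 \left(- \frac{76}{2412341}\right) = - \frac{840028}{2412341}$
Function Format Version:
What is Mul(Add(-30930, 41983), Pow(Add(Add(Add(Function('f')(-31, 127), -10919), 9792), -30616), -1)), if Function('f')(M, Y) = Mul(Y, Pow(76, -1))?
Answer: Rational(-840028, 2412341) ≈ -0.34822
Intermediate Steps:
Function('f')(M, Y) = Mul(Rational(1, 76), Y) (Function('f')(M, Y) = Mul(Y, Rational(1, 76)) = Mul(Rational(1, 76), Y))
Mul(Add(-30930, 41983), Pow(Add(Add(Add(Function('f')(-31, 127), -10919), 9792), -30616), -1)) = Mul(Add(-30930, 41983), Pow(Add(Add(Add(Mul(Rational(1, 76), 127), -10919), 9792), -30616), -1)) = Mul(11053, Pow(Add(Add(Add(Rational(127, 76), -10919), 9792), -30616), -1)) = Mul(11053, Pow(Add(Add(Rational(-829717, 76), 9792), -30616), -1)) = Mul(11053, Pow(Add(Rational(-85525, 76), -30616), -1)) = Mul(11053, Pow(Rational(-2412341, 76), -1)) = Mul(11053, Rational(-76, 2412341)) = Rational(-840028, 2412341)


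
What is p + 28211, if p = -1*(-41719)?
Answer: 69930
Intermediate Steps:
p = 41719
p + 28211 = 41719 + 28211 = 69930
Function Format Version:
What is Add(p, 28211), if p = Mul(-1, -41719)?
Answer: 69930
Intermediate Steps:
p = 41719
Add(p, 28211) = Add(41719, 28211) = 69930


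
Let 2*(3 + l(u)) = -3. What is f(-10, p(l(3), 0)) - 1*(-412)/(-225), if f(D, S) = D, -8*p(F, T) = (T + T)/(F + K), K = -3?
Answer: -2662/225 ≈ -11.831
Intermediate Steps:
l(u) = -9/2 (l(u) = -3 + (½)*(-3) = -3 - 3/2 = -9/2)
p(F, T) = -T/(4*(-3 + F)) (p(F, T) = -(T + T)/(8*(F - 3)) = -2*T/(8*(-3 + F)) = -T/(4*(-3 + F)))
f(-10, p(l(3), 0)) - 1*(-412)/(-225) = -10 - 1*(-412)/(-225) = -10 + 412*(-1/225) = -10 - 412/225 = -2662/225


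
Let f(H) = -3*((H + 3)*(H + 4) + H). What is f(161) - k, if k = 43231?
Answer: -124894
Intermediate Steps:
f(H) = -3*H - 3*(3 + H)*(4 + H) (f(H) = -3*((3 + H)*(4 + H) + H) = -3*(H + (3 + H)*(4 + H)) = -3*H - 3*(3 + H)*(4 + H))
f(161) - k = (-36 - 24*161 - 3*161²) - 1*43231 = (-36 - 3864 - 3*25921) - 43231 = (-36 - 3864 - 77763) - 43231 = -81663 - 43231 = -124894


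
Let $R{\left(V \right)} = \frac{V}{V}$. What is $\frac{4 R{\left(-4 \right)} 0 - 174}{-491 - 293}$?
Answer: $\frac{87}{392} \approx 0.22194$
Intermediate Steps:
$R{\left(V \right)} = 1$
$\frac{4 R{\left(-4 \right)} 0 - 174}{-491 - 293} = \frac{4 \cdot 1 \cdot 0 - 174}{-491 - 293} = \frac{4 \cdot 0 - 174}{-784} = \left(0 - 174\right) \left(- \frac{1}{784}\right) = \left(-174\right) \left(- \frac{1}{784}\right) = \frac{87}{392}$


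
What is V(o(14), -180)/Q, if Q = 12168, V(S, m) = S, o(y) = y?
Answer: 7/6084 ≈ 0.0011506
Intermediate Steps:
V(o(14), -180)/Q = 14/12168 = 14*(1/12168) = 7/6084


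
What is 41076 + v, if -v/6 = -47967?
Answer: 328878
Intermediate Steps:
v = 287802 (v = -6*(-47967) = 287802)
41076 + v = 41076 + 287802 = 328878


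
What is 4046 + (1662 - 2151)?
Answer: 3557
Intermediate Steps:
4046 + (1662 - 2151) = 4046 - 489 = 3557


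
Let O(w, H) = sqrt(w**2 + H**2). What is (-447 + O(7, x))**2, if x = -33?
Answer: (447 - sqrt(1138))**2 ≈ 1.7079e+5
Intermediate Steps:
O(w, H) = sqrt(H**2 + w**2)
(-447 + O(7, x))**2 = (-447 + sqrt((-33)**2 + 7**2))**2 = (-447 + sqrt(1089 + 49))**2 = (-447 + sqrt(1138))**2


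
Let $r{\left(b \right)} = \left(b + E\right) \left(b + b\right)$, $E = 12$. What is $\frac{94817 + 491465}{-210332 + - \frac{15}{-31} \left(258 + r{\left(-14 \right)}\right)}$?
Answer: $- \frac{9087371}{3257791} \approx -2.7894$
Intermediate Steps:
$r{\left(b \right)} = 2 b \left(12 + b\right)$ ($r{\left(b \right)} = \left(b + 12\right) \left(b + b\right) = \left(12 + b\right) 2 b = 2 b \left(12 + b\right)$)
$\frac{94817 + 491465}{-210332 + - \frac{15}{-31} \left(258 + r{\left(-14 \right)}\right)} = \frac{94817 + 491465}{-210332 + - \frac{15}{-31} \left(258 + 2 \left(-14\right) \left(12 - 14\right)\right)} = \frac{586282}{-210332 + \left(-15\right) \left(- \frac{1}{31}\right) \left(258 + 2 \left(-14\right) \left(-2\right)\right)} = \frac{586282}{-210332 + \frac{15 \left(258 + 56\right)}{31}} = \frac{586282}{-210332 + \frac{15}{31} \cdot 314} = \frac{586282}{-210332 + \frac{4710}{31}} = \frac{586282}{- \frac{6515582}{31}} = 586282 \left(- \frac{31}{6515582}\right) = - \frac{9087371}{3257791}$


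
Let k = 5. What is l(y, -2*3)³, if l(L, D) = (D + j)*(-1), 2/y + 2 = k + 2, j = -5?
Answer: 1331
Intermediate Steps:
y = ⅖ (y = 2/(-2 + (5 + 2)) = 2/(-2 + 7) = 2/5 = 2*(⅕) = ⅖ ≈ 0.40000)
l(L, D) = 5 - D (l(L, D) = (D - 5)*(-1) = (-5 + D)*(-1) = 5 - D)
l(y, -2*3)³ = (5 - (-2)*3)³ = (5 - 1*(-6))³ = (5 + 6)³ = 11³ = 1331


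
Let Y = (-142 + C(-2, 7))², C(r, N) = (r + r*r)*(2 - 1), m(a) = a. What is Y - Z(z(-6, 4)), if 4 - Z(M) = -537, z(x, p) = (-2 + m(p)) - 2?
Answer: 19059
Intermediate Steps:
z(x, p) = -4 + p (z(x, p) = (-2 + p) - 2 = -4 + p)
Z(M) = 541 (Z(M) = 4 - 1*(-537) = 4 + 537 = 541)
C(r, N) = r + r² (C(r, N) = (r + r²)*1 = r + r²)
Y = 19600 (Y = (-142 - 2*(1 - 2))² = (-142 - 2*(-1))² = (-142 + 2)² = (-140)² = 19600)
Y - Z(z(-6, 4)) = 19600 - 1*541 = 19600 - 541 = 19059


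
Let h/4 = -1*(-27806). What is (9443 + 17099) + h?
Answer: 137766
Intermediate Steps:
h = 111224 (h = 4*(-1*(-27806)) = 4*27806 = 111224)
(9443 + 17099) + h = (9443 + 17099) + 111224 = 26542 + 111224 = 137766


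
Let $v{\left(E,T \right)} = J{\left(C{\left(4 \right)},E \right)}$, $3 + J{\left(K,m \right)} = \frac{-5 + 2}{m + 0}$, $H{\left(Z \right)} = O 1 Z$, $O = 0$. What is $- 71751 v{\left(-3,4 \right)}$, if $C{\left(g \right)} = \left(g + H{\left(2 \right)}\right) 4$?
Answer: $143502$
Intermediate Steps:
$H{\left(Z \right)} = 0$ ($H{\left(Z \right)} = 0 \cdot 1 Z = 0 Z = 0$)
$C{\left(g \right)} = 4 g$ ($C{\left(g \right)} = \left(g + 0\right) 4 = g 4 = 4 g$)
$J{\left(K,m \right)} = -3 - \frac{3}{m}$ ($J{\left(K,m \right)} = -3 + \frac{-5 + 2}{m + 0} = -3 - \frac{3}{m}$)
$v{\left(E,T \right)} = -3 - \frac{3}{E}$
$- 71751 v{\left(-3,4 \right)} = - 71751 \left(-3 - \frac{3}{-3}\right) = - 71751 \left(-3 - -1\right) = - 71751 \left(-3 + 1\right) = \left(-71751\right) \left(-2\right) = 143502$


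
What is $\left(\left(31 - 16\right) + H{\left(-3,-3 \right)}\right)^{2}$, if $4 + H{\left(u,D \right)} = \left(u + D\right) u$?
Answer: $841$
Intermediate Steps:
$H{\left(u,D \right)} = -4 + u \left(D + u\right)$ ($H{\left(u,D \right)} = -4 + \left(u + D\right) u = -4 + \left(D + u\right) u = -4 + u \left(D + u\right)$)
$\left(\left(31 - 16\right) + H{\left(-3,-3 \right)}\right)^{2} = \left(\left(31 - 16\right) - \left(-5 - 9\right)\right)^{2} = \left(15 + \left(-4 + 9 + 9\right)\right)^{2} = \left(15 + 14\right)^{2} = 29^{2} = 841$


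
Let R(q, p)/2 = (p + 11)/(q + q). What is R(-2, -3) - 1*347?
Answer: -351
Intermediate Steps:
R(q, p) = (11 + p)/q (R(q, p) = 2*((p + 11)/(q + q)) = 2*((11 + p)/((2*q))) = 2*((11 + p)*(1/(2*q))) = 2*((11 + p)/(2*q)) = (11 + p)/q)
R(-2, -3) - 1*347 = (11 - 3)/(-2) - 1*347 = -1/2*8 - 347 = -4 - 347 = -351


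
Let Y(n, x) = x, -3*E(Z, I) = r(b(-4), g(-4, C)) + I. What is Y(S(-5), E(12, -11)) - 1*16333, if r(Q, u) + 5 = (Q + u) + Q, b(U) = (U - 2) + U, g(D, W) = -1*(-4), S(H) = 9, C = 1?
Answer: -48967/3 ≈ -16322.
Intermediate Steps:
g(D, W) = 4
b(U) = -2 + 2*U (b(U) = (-2 + U) + U = -2 + 2*U)
r(Q, u) = -5 + u + 2*Q (r(Q, u) = -5 + ((Q + u) + Q) = -5 + (u + 2*Q) = -5 + u + 2*Q)
E(Z, I) = 7 - I/3 (E(Z, I) = -((-5 + 4 + 2*(-2 + 2*(-4))) + I)/3 = -((-5 + 4 + 2*(-2 - 8)) + I)/3 = -((-5 + 4 + 2*(-10)) + I)/3 = -((-5 + 4 - 20) + I)/3 = -(-21 + I)/3 = 7 - I/3)
Y(S(-5), E(12, -11)) - 1*16333 = (7 - ⅓*(-11)) - 1*16333 = (7 + 11/3) - 16333 = 32/3 - 16333 = -48967/3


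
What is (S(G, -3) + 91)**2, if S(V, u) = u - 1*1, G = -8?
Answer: 7569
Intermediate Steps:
S(V, u) = -1 + u (S(V, u) = u - 1 = -1 + u)
(S(G, -3) + 91)**2 = ((-1 - 3) + 91)**2 = (-4 + 91)**2 = 87**2 = 7569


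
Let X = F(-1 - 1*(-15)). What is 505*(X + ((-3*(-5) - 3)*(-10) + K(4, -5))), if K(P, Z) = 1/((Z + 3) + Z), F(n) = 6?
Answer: -403495/7 ≈ -57642.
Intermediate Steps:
X = 6
K(P, Z) = 1/(3 + 2*Z) (K(P, Z) = 1/((3 + Z) + Z) = 1/(3 + 2*Z))
505*(X + ((-3*(-5) - 3)*(-10) + K(4, -5))) = 505*(6 + ((-3*(-5) - 3)*(-10) + 1/(3 + 2*(-5)))) = 505*(6 + ((15 - 3)*(-10) + 1/(3 - 10))) = 505*(6 + (12*(-10) + 1/(-7))) = 505*(6 + (-120 - 1/7)) = 505*(6 - 841/7) = 505*(-799/7) = -403495/7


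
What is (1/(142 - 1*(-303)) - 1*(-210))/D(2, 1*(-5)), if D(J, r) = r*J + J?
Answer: -93451/3560 ≈ -26.250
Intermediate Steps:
D(J, r) = J + J*r (D(J, r) = J*r + J = J + J*r)
(1/(142 - 1*(-303)) - 1*(-210))/D(2, 1*(-5)) = (1/(142 - 1*(-303)) - 1*(-210))/((2*(1 + 1*(-5)))) = (1/(142 + 303) + 210)/((2*(1 - 5))) = (1/445 + 210)/((2*(-4))) = (1/445 + 210)/(-8) = (93451/445)*(-⅛) = -93451/3560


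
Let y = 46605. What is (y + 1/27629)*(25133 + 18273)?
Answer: 55891716193676/27629 ≈ 2.0229e+9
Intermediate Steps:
(y + 1/27629)*(25133 + 18273) = (46605 + 1/27629)*(25133 + 18273) = (46605 + 1/27629)*43406 = (1287649546/27629)*43406 = 55891716193676/27629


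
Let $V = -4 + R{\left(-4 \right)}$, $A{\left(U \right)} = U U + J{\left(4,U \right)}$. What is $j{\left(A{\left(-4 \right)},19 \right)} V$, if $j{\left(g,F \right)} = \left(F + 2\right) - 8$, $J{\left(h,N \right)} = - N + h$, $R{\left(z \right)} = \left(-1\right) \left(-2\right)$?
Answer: $-26$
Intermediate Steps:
$R{\left(z \right)} = 2$
$J{\left(h,N \right)} = h - N$
$A{\left(U \right)} = 4 + U^{2} - U$ ($A{\left(U \right)} = U U - \left(-4 + U\right) = U^{2} - \left(-4 + U\right) = 4 + U^{2} - U$)
$V = -2$ ($V = -4 + 2 = -2$)
$j{\left(g,F \right)} = -6 + F$ ($j{\left(g,F \right)} = \left(2 + F\right) - 8 = -6 + F$)
$j{\left(A{\left(-4 \right)},19 \right)} V = \left(-6 + 19\right) \left(-2\right) = 13 \left(-2\right) = -26$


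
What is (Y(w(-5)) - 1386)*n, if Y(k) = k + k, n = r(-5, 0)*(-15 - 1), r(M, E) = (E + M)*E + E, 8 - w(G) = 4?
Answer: 0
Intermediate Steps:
w(G) = 4 (w(G) = 8 - 1*4 = 8 - 4 = 4)
r(M, E) = E + E*(E + M) (r(M, E) = E*(E + M) + E = E + E*(E + M))
n = 0 (n = (0*(1 + 0 - 5))*(-15 - 1) = (0*(-4))*(-16) = 0*(-16) = 0)
Y(k) = 2*k
(Y(w(-5)) - 1386)*n = (2*4 - 1386)*0 = (8 - 1386)*0 = -1378*0 = 0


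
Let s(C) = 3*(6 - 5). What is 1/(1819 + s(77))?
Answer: 1/1822 ≈ 0.00054885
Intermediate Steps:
s(C) = 3 (s(C) = 3*1 = 3)
1/(1819 + s(77)) = 1/(1819 + 3) = 1/1822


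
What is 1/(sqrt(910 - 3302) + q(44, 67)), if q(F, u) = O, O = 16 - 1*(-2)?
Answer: 9/1358 - I*sqrt(598)/1358 ≈ 0.0066274 - 0.018007*I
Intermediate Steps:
O = 18 (O = 16 + 2 = 18)
q(F, u) = 18
1/(sqrt(910 - 3302) + q(44, 67)) = 1/(sqrt(910 - 3302) + 18) = 1/(sqrt(-2392) + 18) = 1/(2*I*sqrt(598) + 18) = 1/(18 + 2*I*sqrt(598))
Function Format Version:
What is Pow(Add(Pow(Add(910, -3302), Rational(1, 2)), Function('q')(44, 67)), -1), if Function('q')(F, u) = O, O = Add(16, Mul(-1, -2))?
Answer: Add(Rational(9, 1358), Mul(Rational(-1, 1358), I, Pow(598, Rational(1, 2)))) ≈ Add(0.0066274, Mul(-0.018007, I))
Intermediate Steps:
O = 18 (O = Add(16, 2) = 18)
Function('q')(F, u) = 18
Pow(Add(Pow(Add(910, -3302), Rational(1, 2)), Function('q')(44, 67)), -1) = Pow(Add(Pow(Add(910, -3302), Rational(1, 2)), 18), -1) = Pow(Add(Pow(-2392, Rational(1, 2)), 18), -1) = Pow(Add(Mul(2, I, Pow(598, Rational(1, 2))), 18), -1) = Pow(Add(18, Mul(2, I, Pow(598, Rational(1, 2)))), -1)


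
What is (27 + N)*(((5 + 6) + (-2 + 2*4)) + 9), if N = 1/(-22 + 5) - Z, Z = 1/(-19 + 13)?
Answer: 35945/51 ≈ 704.80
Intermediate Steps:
Z = -⅙ (Z = 1/(-6) = -⅙ ≈ -0.16667)
N = 11/102 (N = 1/(-22 + 5) - 1*(-⅙) = 1/(-17) + ⅙ = -1/17 + ⅙ = 11/102 ≈ 0.10784)
(27 + N)*(((5 + 6) + (-2 + 2*4)) + 9) = (27 + 11/102)*(((5 + 6) + (-2 + 2*4)) + 9) = 2765*((11 + (-2 + 8)) + 9)/102 = 2765*((11 + 6) + 9)/102 = 2765*(17 + 9)/102 = (2765/102)*26 = 35945/51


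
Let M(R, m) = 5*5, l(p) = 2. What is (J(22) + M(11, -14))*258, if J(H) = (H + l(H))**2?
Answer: 155058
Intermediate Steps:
M(R, m) = 25
J(H) = (2 + H)**2 (J(H) = (H + 2)**2 = (2 + H)**2)
(J(22) + M(11, -14))*258 = ((2 + 22)**2 + 25)*258 = (24**2 + 25)*258 = (576 + 25)*258 = 601*258 = 155058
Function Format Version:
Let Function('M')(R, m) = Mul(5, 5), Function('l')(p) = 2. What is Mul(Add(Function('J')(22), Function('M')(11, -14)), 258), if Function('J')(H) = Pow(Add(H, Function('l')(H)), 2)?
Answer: 155058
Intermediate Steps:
Function('M')(R, m) = 25
Function('J')(H) = Pow(Add(2, H), 2) (Function('J')(H) = Pow(Add(H, 2), 2) = Pow(Add(2, H), 2))
Mul(Add(Function('J')(22), Function('M')(11, -14)), 258) = Mul(Add(Pow(Add(2, 22), 2), 25), 258) = Mul(Add(Pow(24, 2), 25), 258) = Mul(Add(576, 25), 258) = Mul(601, 258) = 155058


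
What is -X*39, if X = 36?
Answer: -1404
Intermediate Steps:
-X*39 = -1*36*39 = -36*39 = -1404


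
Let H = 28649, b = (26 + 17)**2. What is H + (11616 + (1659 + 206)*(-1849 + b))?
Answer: 40265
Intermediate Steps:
b = 1849 (b = 43**2 = 1849)
H + (11616 + (1659 + 206)*(-1849 + b)) = 28649 + (11616 + (1659 + 206)*(-1849 + 1849)) = 28649 + (11616 + 1865*0) = 28649 + (11616 + 0) = 28649 + 11616 = 40265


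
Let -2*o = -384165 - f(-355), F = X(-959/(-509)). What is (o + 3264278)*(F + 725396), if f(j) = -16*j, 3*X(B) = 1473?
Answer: 5021977346687/2 ≈ 2.5110e+12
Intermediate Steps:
X(B) = 491 (X(B) = (⅓)*1473 = 491)
F = 491
o = 389845/2 (o = -(-384165 - (-16)*(-355))/2 = -(-384165 - 1*5680)/2 = -(-384165 - 5680)/2 = -½*(-389845) = 389845/2 ≈ 1.9492e+5)
(o + 3264278)*(F + 725396) = (389845/2 + 3264278)*(491 + 725396) = (6918401/2)*725887 = 5021977346687/2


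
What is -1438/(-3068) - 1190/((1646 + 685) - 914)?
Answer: -4773/12862 ≈ -0.37109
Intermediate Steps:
-1438/(-3068) - 1190/((1646 + 685) - 914) = -1438*(-1/3068) - 1190/(2331 - 914) = 719/1534 - 1190/1417 = -4773/12862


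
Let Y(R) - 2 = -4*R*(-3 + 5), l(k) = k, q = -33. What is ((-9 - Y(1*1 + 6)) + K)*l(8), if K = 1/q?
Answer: 11872/33 ≈ 359.76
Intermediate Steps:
Y(R) = 2 - 8*R (Y(R) = 2 - 4*R*(-3 + 5) = 2 - 4*R*2 = 2 - 8*R)
K = -1/33 (K = 1/(-33) = -1/33 ≈ -0.030303)
((-9 - Y(1*1 + 6)) + K)*l(8) = ((-9 - (2 - 8*(1*1 + 6))) - 1/33)*8 = ((-9 - (2 - 8*(1 + 6))) - 1/33)*8 = ((-9 - (2 - 8*7)) - 1/33)*8 = ((-9 - (2 - 56)) - 1/33)*8 = ((-9 - 1*(-54)) - 1/33)*8 = ((-9 + 54) - 1/33)*8 = (45 - 1/33)*8 = (1484/33)*8 = 11872/33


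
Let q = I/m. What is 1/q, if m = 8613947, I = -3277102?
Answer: -8613947/3277102 ≈ -2.6285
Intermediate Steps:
q = -3277102/8613947 ≈ -0.38044
1/q = 1/(-3277102/8613947) = -8613947/3277102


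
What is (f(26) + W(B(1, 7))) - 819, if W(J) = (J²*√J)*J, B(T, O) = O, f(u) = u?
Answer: -793 + 343*√7 ≈ 114.49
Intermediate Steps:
W(J) = J^(7/2) (W(J) = J^(5/2)*J = J^(7/2))
(f(26) + W(B(1, 7))) - 819 = (26 + 7^(7/2)) - 819 = (26 + 343*√7) - 819 = -793 + 343*√7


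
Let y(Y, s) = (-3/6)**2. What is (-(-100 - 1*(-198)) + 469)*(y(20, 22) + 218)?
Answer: 323883/4 ≈ 80971.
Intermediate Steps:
y(Y, s) = 1/4 (y(Y, s) = (-3*1/6)**2 = (-1/2)**2 = 1/4)
(-(-100 - 1*(-198)) + 469)*(y(20, 22) + 218) = (-(-100 - 1*(-198)) + 469)*(1/4 + 218) = (-(-100 + 198) + 469)*(873/4) = (-1*98 + 469)*(873/4) = (-98 + 469)*(873/4) = 371*(873/4) = 323883/4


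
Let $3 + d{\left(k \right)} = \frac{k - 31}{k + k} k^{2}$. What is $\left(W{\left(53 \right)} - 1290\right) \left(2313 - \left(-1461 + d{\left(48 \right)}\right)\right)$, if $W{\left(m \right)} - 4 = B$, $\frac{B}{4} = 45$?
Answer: $-3726114$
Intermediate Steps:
$B = 180$ ($B = 4 \cdot 45 = 180$)
$W{\left(m \right)} = 184$ ($W{\left(m \right)} = 4 + 180 = 184$)
$d{\left(k \right)} = -3 + \frac{k \left(-31 + k\right)}{2}$ ($d{\left(k \right)} = -3 + \frac{k - 31}{k + k} k^{2} = -3 + \frac{-31 + k}{2 k} k^{2} = -3 + \frac{k \left(-31 + k\right)}{2}$)
$\left(W{\left(53 \right)} - 1290\right) \left(2313 - \left(-1461 + d{\left(48 \right)}\right)\right) = \left(184 - 1290\right) \left(2313 - \left(-1464 - 744 + 1152\right)\right) = - 1106 \left(2313 + \left(\left(204 + 1257\right) - \left(-3 + \frac{1}{2} \cdot 2304 - 744\right)\right)\right) = - 1106 \left(2313 + \left(1461 - \left(-3 + 1152 - 744\right)\right)\right) = - 1106 \left(2313 + \left(1461 - 405\right)\right) = - 1106 \left(2313 + 1056\right) = \left(-1106\right) 3369 = -3726114$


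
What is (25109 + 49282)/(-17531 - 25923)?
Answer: -74391/43454 ≈ -1.7119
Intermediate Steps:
(25109 + 49282)/(-17531 - 25923) = 74391/(-43454) = 74391*(-1/43454) = -74391/43454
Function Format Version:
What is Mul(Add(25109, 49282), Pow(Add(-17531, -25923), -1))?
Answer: Rational(-74391, 43454) ≈ -1.7119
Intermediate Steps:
Mul(Add(25109, 49282), Pow(Add(-17531, -25923), -1)) = Mul(74391, Pow(-43454, -1)) = Mul(74391, Rational(-1, 43454)) = Rational(-74391, 43454)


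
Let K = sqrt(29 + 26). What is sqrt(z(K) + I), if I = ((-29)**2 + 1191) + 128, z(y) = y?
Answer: sqrt(2160 + sqrt(55)) ≈ 46.556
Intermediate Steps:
K = sqrt(55) ≈ 7.4162
I = 2160 (I = (841 + 1191) + 128 = 2032 + 128 = 2160)
sqrt(z(K) + I) = sqrt(sqrt(55) + 2160) = sqrt(2160 + sqrt(55))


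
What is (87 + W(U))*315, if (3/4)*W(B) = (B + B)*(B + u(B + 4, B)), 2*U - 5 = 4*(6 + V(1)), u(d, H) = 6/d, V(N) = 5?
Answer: 10183005/19 ≈ 5.3595e+5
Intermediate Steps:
U = 49/2 (U = 5/2 + (4*(6 + 5))/2 = 5/2 + (4*11)/2 = 5/2 + (1/2)*44 = 5/2 + 22 = 49/2 ≈ 24.500)
W(B) = 8*B*(B + 6/(4 + B))/3 (W(B) = 4*((B + B)*(B + 6/(B + 4)))/3 = 4*((2*B)*(B + 6/(4 + B)))/3 = 4*(2*B*(B + 6/(4 + B)))/3 = 8*B*(B + 6/(4 + B))/3)
(87 + W(U))*315 = (87 + (8/3)*(49/2)*(6 + 49*(4 + 49/2)/2)/(4 + 49/2))*315 = (87 + (8/3)*(49/2)*(6 + (49/2)*(57/2))/(57/2))*315 = (87 + (8/3)*(49/2)*(2/57)*(6 + 2793/4))*315 = (87 + (8/3)*(49/2)*(2/57)*(2817/4))*315 = (87 + 30674/19)*315 = (32327/19)*315 = 10183005/19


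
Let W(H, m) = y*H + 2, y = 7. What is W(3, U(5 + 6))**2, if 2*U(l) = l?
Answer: 529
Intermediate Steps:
U(l) = l/2
W(H, m) = 2 + 7*H (W(H, m) = 7*H + 2 = 2 + 7*H)
W(3, U(5 + 6))**2 = (2 + 7*3)**2 = (2 + 21)**2 = 23**2 = 529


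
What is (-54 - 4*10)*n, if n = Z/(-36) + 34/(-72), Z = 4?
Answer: 329/6 ≈ 54.833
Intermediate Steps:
n = -7/12 (n = 4/(-36) + 34/(-72) = 4*(-1/36) + 34*(-1/72) = -1/9 - 17/36 = -7/12 ≈ -0.58333)
(-54 - 4*10)*n = (-54 - 4*10)*(-7/12) = (-54 - 40)*(-7/12) = -94*(-7/12) = 329/6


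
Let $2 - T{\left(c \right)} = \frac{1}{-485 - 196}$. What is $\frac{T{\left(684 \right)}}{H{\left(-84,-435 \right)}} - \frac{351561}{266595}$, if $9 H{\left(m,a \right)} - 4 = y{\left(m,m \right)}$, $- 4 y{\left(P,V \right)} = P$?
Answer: $- \frac{8619064}{14408825} \approx -0.59818$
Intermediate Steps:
$T{\left(c \right)} = \frac{1363}{681}$ ($T{\left(c \right)} = 2 - \frac{1}{-485 - 196} = 2 - \frac{1}{-681} = 2 - - \frac{1}{681} = 2 + \frac{1}{681} = \frac{1363}{681}$)
$y{\left(P,V \right)} = - \frac{P}{4}$
$H{\left(m,a \right)} = \frac{4}{9} - \frac{m}{36}$ ($H{\left(m,a \right)} = \frac{4}{9} + \frac{\left(- \frac{1}{4}\right) m}{9} = \frac{4}{9} - \frac{m}{36}$)
$\frac{T{\left(684 \right)}}{H{\left(-84,-435 \right)}} - \frac{351561}{266595} = \frac{1363}{681 \left(\frac{4}{9} - - \frac{7}{3}\right)} - \frac{351561}{266595} = \frac{1363}{681 \left(\frac{4}{9} + \frac{7}{3}\right)} - \frac{16741}{12695} = \frac{1363}{681 \cdot \frac{25}{9}} - \frac{16741}{12695} = \frac{1363}{681} \cdot \frac{9}{25} - \frac{16741}{12695} = \frac{4089}{5675} - \frac{16741}{12695} = - \frac{8619064}{14408825}$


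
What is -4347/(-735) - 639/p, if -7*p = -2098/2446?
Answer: -191249622/36715 ≈ -5209.0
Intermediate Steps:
p = 1049/8561 (p = -(-2098)/(7*2446) = -1/7*(-1049/1223) = 1049/8561 ≈ 0.12253)
-4347/(-735) - 639/p = -4347/(-735) - 639/1049/8561 = -4347*(-1/735) - 639*8561/1049 = 207/35 - 5470479/1049 = -191249622/36715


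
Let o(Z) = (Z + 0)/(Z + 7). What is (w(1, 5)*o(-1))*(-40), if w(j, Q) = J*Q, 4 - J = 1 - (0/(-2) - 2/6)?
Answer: 800/9 ≈ 88.889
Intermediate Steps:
J = 8/3 (J = 4 - (1 - (0/(-2) - 2/6)) = 4 - (1 - (0*(-½) - 2*⅙)) = 4 - (1 - (0 - ⅓)) = 4 - (1 - 1*(-⅓)) = 4 - (1 + ⅓) = 4 - 1*4/3 = 4 - 4/3 = 8/3 ≈ 2.6667)
o(Z) = Z/(7 + Z)
w(j, Q) = 8*Q/3
(w(1, 5)*o(-1))*(-40) = (((8/3)*5)*(-1/(7 - 1)))*(-40) = (40*(-1/6)/3)*(-40) = (40*(-1*⅙)/3)*(-40) = ((40/3)*(-⅙))*(-40) = -20/9*(-40) = 800/9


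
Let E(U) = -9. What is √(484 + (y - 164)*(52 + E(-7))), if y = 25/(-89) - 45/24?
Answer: I*√844150938/356 ≈ 81.613*I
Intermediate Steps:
y = -1535/712 (y = 25*(-1/89) - 45*1/24 = -25/89 - 15/8 = -1535/712 ≈ -2.1559)
√(484 + (y - 164)*(52 + E(-7))) = √(484 + (-1535/712 - 164)*(52 - 9)) = √(484 - 118303/712*43) = √(484 - 5087029/712) = √(-4742421/712) = I*√844150938/356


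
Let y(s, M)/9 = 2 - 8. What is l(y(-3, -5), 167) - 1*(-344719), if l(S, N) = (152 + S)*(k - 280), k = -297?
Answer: 288173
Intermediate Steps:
y(s, M) = -54 (y(s, M) = 9*(2 - 8) = 9*(-6) = -54)
l(S, N) = -87704 - 577*S (l(S, N) = (152 + S)*(-297 - 280) = (152 + S)*(-577) = -87704 - 577*S)
l(y(-3, -5), 167) - 1*(-344719) = (-87704 - 577*(-54)) - 1*(-344719) = (-87704 + 31158) + 344719 = -56546 + 344719 = 288173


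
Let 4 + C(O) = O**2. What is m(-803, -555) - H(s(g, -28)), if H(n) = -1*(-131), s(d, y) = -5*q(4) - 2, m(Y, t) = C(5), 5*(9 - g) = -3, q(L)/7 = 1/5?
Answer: -110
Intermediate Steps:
q(L) = 7/5
g = 48/5 (g = 9 - 1/5*(-3) = 9 + 3/5 = 48/5 ≈ 9.6000)
C(O) = -4 + O**2
m(Y, t) = 21 (m(Y, t) = -4 + 5**2 = -4 + 25 = 21)
s(d, y) = -9 (s(d, y) = -5*7/5 - 2 = -7 - 2 = -9)
H(n) = 131
m(-803, -555) - H(s(g, -28)) = 21 - 1*131 = 21 - 131 = -110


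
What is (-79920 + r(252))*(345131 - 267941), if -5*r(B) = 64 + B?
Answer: -6173903208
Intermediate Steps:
r(B) = -64/5 - B/5 (r(B) = -(64 + B)/5 = -64/5 - B/5)
(-79920 + r(252))*(345131 - 267941) = (-79920 + (-64/5 - ⅕*252))*(345131 - 267941) = (-79920 + (-64/5 - 252/5))*77190 = (-79920 - 316/5)*77190 = -399916/5*77190 = -6173903208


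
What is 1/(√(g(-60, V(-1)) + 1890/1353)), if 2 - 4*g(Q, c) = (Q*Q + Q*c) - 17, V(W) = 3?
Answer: -2*I*√690630281/1531331 ≈ -0.034323*I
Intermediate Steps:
g(Q, c) = 19/4 - Q²/4 - Q*c/4 (g(Q, c) = ½ - ((Q*Q + Q*c) - 17)/4 = ½ - ((Q² + Q*c) - 17)/4 = ½ - (-17 + Q² + Q*c)/4 = ½ + (17/4 - Q²/4 - Q*c/4) = 19/4 - Q²/4 - Q*c/4)
1/(√(g(-60, V(-1)) + 1890/1353)) = 1/(√((19/4 - ¼*(-60)² - ¼*(-60)*3) + 1890/1353)) = 1/(√((19/4 - ¼*3600 + 45) + 1890*(1/1353))) = 1/(√((19/4 - 900 + 45) + 630/451)) = 1/(√(-3401/4 + 630/451)) = 1/(√(-1531331/1804)) = 1/(I*√690630281/902) = -2*I*√690630281/1531331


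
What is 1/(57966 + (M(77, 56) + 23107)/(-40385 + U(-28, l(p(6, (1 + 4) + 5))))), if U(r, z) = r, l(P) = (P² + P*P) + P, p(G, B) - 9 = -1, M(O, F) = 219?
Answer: 40413/2342556632 ≈ 1.7252e-5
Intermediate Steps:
p(G, B) = 8 (p(G, B) = 9 - 1 = 8)
l(P) = P + 2*P² (l(P) = (P² + P²) + P = 2*P² + P = P + 2*P²)
1/(57966 + (M(77, 56) + 23107)/(-40385 + U(-28, l(p(6, (1 + 4) + 5))))) = 1/(57966 + (219 + 23107)/(-40385 - 28)) = 1/(57966 + 23326/(-40413)) = 1/(57966 + 23326*(-1/40413)) = 1/(57966 - 23326/40413) = 1/(2342556632/40413) = 40413/2342556632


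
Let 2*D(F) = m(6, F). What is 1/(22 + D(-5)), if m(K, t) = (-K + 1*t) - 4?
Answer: 2/29 ≈ 0.068966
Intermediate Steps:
m(K, t) = -4 + t - K (m(K, t) = (-K + t) - 4 = (t - K) - 4 = -4 + t - K)
D(F) = -5 + F/2 (D(F) = (-4 + F - 1*6)/2 = (-4 + F - 6)/2 = (-10 + F)/2 = -5 + F/2)
1/(22 + D(-5)) = 1/(22 + (-5 + (1/2)*(-5))) = 1/(22 + (-5 - 5/2)) = 1/(22 - 15/2) = 1/(29/2) = 2/29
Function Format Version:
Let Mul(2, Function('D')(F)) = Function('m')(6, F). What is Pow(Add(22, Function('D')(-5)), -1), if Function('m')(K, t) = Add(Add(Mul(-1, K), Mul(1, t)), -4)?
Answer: Rational(2, 29) ≈ 0.068966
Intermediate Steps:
Function('m')(K, t) = Add(-4, t, Mul(-1, K)) (Function('m')(K, t) = Add(Add(Mul(-1, K), t), -4) = Add(Add(t, Mul(-1, K)), -4) = Add(-4, t, Mul(-1, K)))
Function('D')(F) = Add(-5, Mul(Rational(1, 2), F)) (Function('D')(F) = Mul(Rational(1, 2), Add(-4, F, Mul(-1, 6))) = Mul(Rational(1, 2), Add(-4, F, -6)) = Mul(Rational(1, 2), Add(-10, F)) = Add(-5, Mul(Rational(1, 2), F)))
Pow(Add(22, Function('D')(-5)), -1) = Pow(Add(22, Add(-5, Mul(Rational(1, 2), -5))), -1) = Pow(Add(22, Add(-5, Rational(-5, 2))), -1) = Pow(Add(22, Rational(-15, 2)), -1) = Pow(Rational(29, 2), -1) = Rational(2, 29)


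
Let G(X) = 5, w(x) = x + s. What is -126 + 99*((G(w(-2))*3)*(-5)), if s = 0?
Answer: -7551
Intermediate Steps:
w(x) = x (w(x) = x + 0 = x)
-126 + 99*((G(w(-2))*3)*(-5)) = -126 + 99*((5*3)*(-5)) = -126 + 99*(15*(-5)) = -126 + 99*(-75) = -126 - 7425 = -7551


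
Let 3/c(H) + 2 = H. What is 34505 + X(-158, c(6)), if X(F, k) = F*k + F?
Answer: 68457/2 ≈ 34229.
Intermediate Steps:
c(H) = 3/(-2 + H)
X(F, k) = F + F*k
34505 + X(-158, c(6)) = 34505 - 158*(1 + 3/(-2 + 6)) = 34505 - 158*(1 + 3/4) = 34505 - 158*7/4 = 34505 - 553/2 = 68457/2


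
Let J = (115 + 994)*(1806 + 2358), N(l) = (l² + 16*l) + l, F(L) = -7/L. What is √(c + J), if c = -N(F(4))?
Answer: √73886443/4 ≈ 2148.9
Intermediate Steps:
N(l) = l² + 17*l
c = 427/16 (c = -(-7/4)*(17 - 7/4) = -(-7*¼)*(17 - 7*¼) = -(-7)*(17 - 7/4)/4 = -(-7)*61/(4*4) = -1*(-427/16) = 427/16 ≈ 26.688)
J = 4617876 (J = 1109*4164 = 4617876)
√(c + J) = √(427/16 + 4617876) = √(73886443/16) = √73886443/4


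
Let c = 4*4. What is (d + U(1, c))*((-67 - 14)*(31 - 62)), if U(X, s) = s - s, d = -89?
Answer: -223479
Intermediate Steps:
c = 16
U(X, s) = 0
(d + U(1, c))*((-67 - 14)*(31 - 62)) = (-89 + 0)*((-67 - 14)*(31 - 62)) = -(-7209)*(-31) = -89*2511 = -223479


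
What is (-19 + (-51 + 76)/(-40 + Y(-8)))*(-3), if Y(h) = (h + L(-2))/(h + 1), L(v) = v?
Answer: 1061/18 ≈ 58.944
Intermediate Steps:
Y(h) = (-2 + h)/(1 + h) (Y(h) = (h - 2)/(h + 1) = (-2 + h)/(1 + h))
(-19 + (-51 + 76)/(-40 + Y(-8)))*(-3) = (-19 + (-51 + 76)/(-40 + (-2 - 8)/(1 - 8)))*(-3) = (-19 + 25/(-40 - 10/(-7)))*(-3) = (-19 + 25/(-40 - ⅐*(-10)))*(-3) = (-19 + 25/(-40 + 10/7))*(-3) = (-19 + 25/(-270/7))*(-3) = (-19 + 25*(-7/270))*(-3) = (-19 - 35/54)*(-3) = -1061/54*(-3) = 1061/18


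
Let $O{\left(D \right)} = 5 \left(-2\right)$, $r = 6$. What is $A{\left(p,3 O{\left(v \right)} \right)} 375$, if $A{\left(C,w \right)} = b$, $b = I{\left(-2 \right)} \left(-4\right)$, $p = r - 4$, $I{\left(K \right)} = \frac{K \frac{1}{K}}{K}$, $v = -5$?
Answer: $750$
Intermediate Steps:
$I{\left(K \right)} = \frac{1}{K}$ ($I{\left(K \right)} = 1 \frac{1}{K} = \frac{1}{K}$)
$O{\left(D \right)} = -10$
$p = 2$ ($p = 6 - 4 = 2$)
$b = 2$ ($b = \frac{1}{-2} \left(-4\right) = \left(- \frac{1}{2}\right) \left(-4\right) = 2$)
$A{\left(C,w \right)} = 2$
$A{\left(p,3 O{\left(v \right)} \right)} 375 = 2 \cdot 375 = 750$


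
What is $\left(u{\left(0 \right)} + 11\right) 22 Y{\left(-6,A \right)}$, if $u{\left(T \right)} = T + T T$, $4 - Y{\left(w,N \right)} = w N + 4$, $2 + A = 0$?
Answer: $-2904$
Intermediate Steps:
$A = -2$ ($A = -2 + 0 = -2$)
$Y{\left(w,N \right)} = - N w$ ($Y{\left(w,N \right)} = 4 - \left(w N + 4\right) = 4 - \left(N w + 4\right) = 4 - \left(4 + N w\right) = - N w$)
$u{\left(T \right)} = T + T^{2}$
$\left(u{\left(0 \right)} + 11\right) 22 Y{\left(-6,A \right)} = \left(0 \left(1 + 0\right) + 11\right) 22 \left(\left(-1\right) \left(-2\right) \left(-6\right)\right) = \left(0 \cdot 1 + 11\right) 22 \left(-12\right) = \left(0 + 11\right) 22 \left(-12\right) = 11 \cdot 22 \left(-12\right) = 242 \left(-12\right) = -2904$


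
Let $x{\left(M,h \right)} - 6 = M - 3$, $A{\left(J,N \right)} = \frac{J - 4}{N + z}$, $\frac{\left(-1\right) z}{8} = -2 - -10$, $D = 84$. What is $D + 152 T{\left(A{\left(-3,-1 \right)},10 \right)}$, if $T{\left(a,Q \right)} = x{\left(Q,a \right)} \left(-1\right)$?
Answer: $-1892$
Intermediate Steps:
$z = -64$ ($z = - 8 \left(-2 - -10\right) = - 8 \left(-2 + 10\right) = \left(-8\right) 8 = -64$)
$A{\left(J,N \right)} = \frac{-4 + J}{-64 + N}$ ($A{\left(J,N \right)} = \frac{J - 4}{N - 64} = \frac{-4 + J}{-64 + N}$)
$x{\left(M,h \right)} = 3 + M$ ($x{\left(M,h \right)} = 6 + \left(M - 3\right) = 6 + \left(-3 + M\right) = 3 + M$)
$T{\left(a,Q \right)} = -3 - Q$ ($T{\left(a,Q \right)} = \left(3 + Q\right) \left(-1\right) = -3 - Q$)
$D + 152 T{\left(A{\left(-3,-1 \right)},10 \right)} = 84 + 152 \left(-3 - 10\right) = 84 + 152 \left(-13\right) = 84 - 1976 = -1892$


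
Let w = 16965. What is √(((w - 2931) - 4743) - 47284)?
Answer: I*√37993 ≈ 194.92*I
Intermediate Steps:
√(((w - 2931) - 4743) - 47284) = √(((16965 - 2931) - 4743) - 47284) = √((14034 - 4743) - 47284) = √(9291 - 47284) = √(-37993) = I*√37993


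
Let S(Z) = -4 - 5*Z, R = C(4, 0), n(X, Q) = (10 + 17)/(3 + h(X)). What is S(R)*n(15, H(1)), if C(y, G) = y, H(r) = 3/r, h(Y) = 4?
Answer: -648/7 ≈ -92.571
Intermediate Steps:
n(X, Q) = 27/7 (n(X, Q) = (10 + 17)/(3 + 4) = 27/7)
R = 4
S(R)*n(15, H(1)) = (-4 - 5*4)*(27/7) = (-4 - 20)*(27/7) = -24*27/7 = -648/7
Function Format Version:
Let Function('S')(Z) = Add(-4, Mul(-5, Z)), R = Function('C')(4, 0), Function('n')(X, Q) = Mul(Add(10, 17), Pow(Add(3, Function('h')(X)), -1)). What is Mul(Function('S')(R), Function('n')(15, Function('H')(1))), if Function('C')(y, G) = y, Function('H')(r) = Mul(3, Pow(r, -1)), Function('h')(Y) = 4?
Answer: Rational(-648, 7) ≈ -92.571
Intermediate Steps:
Function('n')(X, Q) = Rational(27, 7) (Function('n')(X, Q) = Mul(Add(10, 17), Pow(Add(3, 4), -1)) = Mul(27, Pow(7, -1)) = Mul(27, Rational(1, 7)) = Rational(27, 7))
R = 4
Mul(Function('S')(R), Function('n')(15, Function('H')(1))) = Mul(Add(-4, Mul(-5, 4)), Rational(27, 7)) = Mul(Add(-4, -20), Rational(27, 7)) = Mul(-24, Rational(27, 7)) = Rational(-648, 7)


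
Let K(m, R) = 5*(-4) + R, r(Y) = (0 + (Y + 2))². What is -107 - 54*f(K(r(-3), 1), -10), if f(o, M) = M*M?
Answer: -5507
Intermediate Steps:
r(Y) = (2 + Y)² (r(Y) = (0 + (2 + Y))² = (2 + Y)²)
K(m, R) = -20 + R
f(o, M) = M²
-107 - 54*f(K(r(-3), 1), -10) = -107 - 54*(-10)² = -107 - 54*100 = -107 - 5400 = -5507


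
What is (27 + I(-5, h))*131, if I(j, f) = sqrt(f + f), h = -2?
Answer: 3537 + 262*I ≈ 3537.0 + 262.0*I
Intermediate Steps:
I(j, f) = sqrt(2)*sqrt(f) (I(j, f) = sqrt(2*f) = sqrt(2)*sqrt(f))
(27 + I(-5, h))*131 = (27 + sqrt(2)*sqrt(-2))*131 = (27 + sqrt(2)*(I*sqrt(2)))*131 = (27 + 2*I)*131 = 3537 + 262*I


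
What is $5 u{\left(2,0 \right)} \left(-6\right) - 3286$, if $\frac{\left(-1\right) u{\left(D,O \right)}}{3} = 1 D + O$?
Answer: $-3106$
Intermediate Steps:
$u{\left(D,O \right)} = - 3 D - 3 O$ ($u{\left(D,O \right)} = - 3 \left(1 D + O\right) = - 3 \left(D + O\right) = - 3 D - 3 O$)
$5 u{\left(2,0 \right)} \left(-6\right) - 3286 = 5 \left(\left(-3\right) 2 - 0\right) \left(-6\right) - 3286 = 5 \left(-6 + 0\right) \left(-6\right) - 3286 = 5 \left(-6\right) \left(-6\right) - 3286 = \left(-30\right) \left(-6\right) - 3286 = 180 - 3286 = -3106$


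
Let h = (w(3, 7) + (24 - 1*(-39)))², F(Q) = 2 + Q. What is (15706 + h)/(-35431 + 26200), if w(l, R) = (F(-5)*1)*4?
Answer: -18307/9231 ≈ -1.9832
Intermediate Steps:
w(l, R) = -12 (w(l, R) = ((2 - 5)*1)*4 = -3*1*4 = -3*4 = -12)
h = 2601 (h = (-12 + (24 - 1*(-39)))² = (-12 + (24 + 39))² = (-12 + 63)² = 51² = 2601)
(15706 + h)/(-35431 + 26200) = (15706 + 2601)/(-35431 + 26200) = 18307/(-9231) = 18307*(-1/9231) = -18307/9231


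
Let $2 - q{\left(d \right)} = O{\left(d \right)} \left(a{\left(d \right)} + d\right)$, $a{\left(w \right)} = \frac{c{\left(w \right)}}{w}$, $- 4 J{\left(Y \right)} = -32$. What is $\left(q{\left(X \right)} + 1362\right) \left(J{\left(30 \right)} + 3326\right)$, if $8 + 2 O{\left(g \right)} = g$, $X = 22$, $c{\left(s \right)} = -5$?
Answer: $\frac{44433885}{11} \approx 4.0394 \cdot 10^{6}$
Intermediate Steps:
$J{\left(Y \right)} = 8$ ($J{\left(Y \right)} = \left(- \frac{1}{4}\right) \left(-32\right) = 8$)
$a{\left(w \right)} = - \frac{5}{w}$
$O{\left(g \right)} = -4 + \frac{g}{2}$
$q{\left(d \right)} = 2 - \left(-4 + \frac{d}{2}\right) \left(d - \frac{5}{d}\right)$ ($q{\left(d \right)} = 2 - \left(-4 + \frac{d}{2}\right) \left(- \frac{5}{d} + d\right) = 2 - \left(-4 + \frac{d}{2}\right) \left(d - \frac{5}{d}\right)$)
$\left(q{\left(X \right)} + 1362\right) \left(J{\left(30 \right)} + 3326\right) = \left(\left(\frac{9}{2} - \frac{20}{22} + 4 \cdot 22 - \frac{22^{2}}{2}\right) + 1362\right) \left(8 + 3326\right) = \left(\left(\frac{9}{2} - \frac{10}{11} + 88 - 242\right) + 1362\right) 3334 = \left(- \frac{3309}{22} + 1362\right) 3334 = \frac{26655}{22} \cdot 3334 = \frac{44433885}{11}$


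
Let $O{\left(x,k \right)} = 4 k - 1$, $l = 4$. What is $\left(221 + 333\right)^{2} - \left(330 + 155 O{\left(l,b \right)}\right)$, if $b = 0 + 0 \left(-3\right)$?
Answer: $306741$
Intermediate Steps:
$b = 0$ ($b = 0 + 0 = 0$)
$O{\left(x,k \right)} = -1 + 4 k$
$\left(221 + 333\right)^{2} - \left(330 + 155 O{\left(l,b \right)}\right) = \left(221 + 333\right)^{2} - \left(330 + 155 \left(-1 + 4 \cdot 0\right)\right) = 554^{2} - \left(330 + 155 \left(-1 + 0\right)\right) = 306916 - \left(330 + 155 \left(-1\right)\right) = 306916 - \left(330 - 155\right) = 306916 - 175 = 306741$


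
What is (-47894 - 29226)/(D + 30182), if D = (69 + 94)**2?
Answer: -77120/56751 ≈ -1.3589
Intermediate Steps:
D = 26569 (D = 163**2 = 26569)
(-47894 - 29226)/(D + 30182) = (-47894 - 29226)/(26569 + 30182) = -77120/56751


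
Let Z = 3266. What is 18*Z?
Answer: 58788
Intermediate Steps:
18*Z = 18*3266 = 58788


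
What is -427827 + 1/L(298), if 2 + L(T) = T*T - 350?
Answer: -37842153803/88452 ≈ -4.2783e+5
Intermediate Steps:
L(T) = -352 + T² (L(T) = -2 + (T*T - 350) = -2 + (T² - 350) = -2 + (-350 + T²) = -352 + T²)
-427827 + 1/L(298) = -427827 + 1/(-352 + 298²) = -427827 + 1/(-352 + 88804) = -427827 + 1/88452 = -37842153803/88452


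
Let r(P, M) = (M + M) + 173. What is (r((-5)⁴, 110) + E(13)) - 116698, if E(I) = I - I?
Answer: -116305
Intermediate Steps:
E(I) = 0
r(P, M) = 173 + 2*M (r(P, M) = 2*M + 173 = 173 + 2*M)
(r((-5)⁴, 110) + E(13)) - 116698 = ((173 + 2*110) + 0) - 116698 = ((173 + 220) + 0) - 116698 = (393 + 0) - 116698 = 393 - 116698 = -116305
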